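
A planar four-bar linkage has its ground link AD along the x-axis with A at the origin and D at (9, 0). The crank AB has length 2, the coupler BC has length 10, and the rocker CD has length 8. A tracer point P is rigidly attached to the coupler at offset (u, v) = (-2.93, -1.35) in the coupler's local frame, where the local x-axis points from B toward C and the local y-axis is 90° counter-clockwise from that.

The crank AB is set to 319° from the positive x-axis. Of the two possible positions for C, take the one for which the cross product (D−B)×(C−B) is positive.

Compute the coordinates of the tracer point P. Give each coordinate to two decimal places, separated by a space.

1.32 -4.53

A=(0,0), D=(9.00,0)
B = A + 2.00·(cos319°, sin319°) = (1.5094, -1.3121)
|BD| = 7.6046
circle(B,10.00) ∩ circle(D,8.00): a=6.1693, h=7.8702
  candidates: C₊=(6.2283,7.5045) cross=59.850; C₋=(8.9441,-7.9998) cross=-59.850
  mode + wants cross > 0 → take C=(6.2283,7.5045) (cross=59.850)
ex = (C−B)/|BC| = (0.4719,0.8817); ey = (-0.8817,0.4719)
P = B + -2.93·ex + -1.35·ey = (1.3170,-4.5324)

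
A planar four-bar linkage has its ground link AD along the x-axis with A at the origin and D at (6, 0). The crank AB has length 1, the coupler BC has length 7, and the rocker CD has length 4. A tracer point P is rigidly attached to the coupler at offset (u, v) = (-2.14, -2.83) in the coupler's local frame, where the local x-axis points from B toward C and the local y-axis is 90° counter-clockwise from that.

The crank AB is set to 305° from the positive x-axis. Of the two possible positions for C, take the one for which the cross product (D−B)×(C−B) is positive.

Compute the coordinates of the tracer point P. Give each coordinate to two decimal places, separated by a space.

A=(0,0), D=(6.00,0)
B = A + 1.00·(cos305°, sin305°) = (0.5736, -0.8192)
|BD| = 5.4879
circle(B,7.00) ∩ circle(D,4.00): a=5.7506, h=3.9914
  candidates: C₊=(5.6639,3.9859) cross=21.904; C₋=(6.8555,-3.9074) cross=-21.904
  mode + wants cross > 0 → take C=(5.6639,3.9859) (cross=21.904)
ex = (C−B)/|BC| = (0.7272,0.6864); ey = (-0.6864,0.7272)
P = B + -2.14·ex + -2.83·ey = (0.9600,-4.3461)

0.96 -4.35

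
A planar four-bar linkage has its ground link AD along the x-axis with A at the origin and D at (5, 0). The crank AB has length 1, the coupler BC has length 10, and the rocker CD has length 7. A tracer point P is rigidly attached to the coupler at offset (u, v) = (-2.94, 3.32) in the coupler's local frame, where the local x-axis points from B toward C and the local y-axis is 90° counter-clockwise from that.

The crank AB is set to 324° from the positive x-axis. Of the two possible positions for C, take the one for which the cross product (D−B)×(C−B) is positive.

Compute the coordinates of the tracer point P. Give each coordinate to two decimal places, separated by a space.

A=(0,0), D=(5.00,0)
B = A + 1.00·(cos324°, sin324°) = (0.8090, -0.5878)
|BD| = 4.2320
circle(B,10.00) ∩ circle(D,7.00): a=8.1415, h=5.8065
  candidates: C₊=(8.0652,6.2932) cross=24.573; C₋=(9.6781,-5.2072) cross=-24.573
  mode + wants cross > 0 → take C=(8.0652,6.2932) (cross=24.573)
ex = (C−B)/|BC| = (0.7256,0.6881); ey = (-0.6881,0.7256)
P = B + -2.94·ex + 3.32·ey = (-3.6088,-0.2018)

-3.61 -0.20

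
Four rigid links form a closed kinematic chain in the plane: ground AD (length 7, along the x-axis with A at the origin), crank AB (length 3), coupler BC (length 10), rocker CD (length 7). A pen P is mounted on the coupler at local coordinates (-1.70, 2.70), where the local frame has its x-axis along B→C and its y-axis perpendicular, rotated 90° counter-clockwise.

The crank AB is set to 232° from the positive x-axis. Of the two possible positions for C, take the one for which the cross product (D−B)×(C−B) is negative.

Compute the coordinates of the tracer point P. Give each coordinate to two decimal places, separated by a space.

A=(0,0), D=(7.00,0)
B = A + 3.00·(cos232°, sin232°) = (-1.8470, -2.3640)
|BD| = 9.1574
circle(B,10.00) ∩ circle(D,7.00): a=7.3633, h=6.7662
  candidates: C₊=(3.5200,6.0737) cross=61.961; C₋=(7.0135,-7.0000) cross=-61.961
  mode - wants cross < 0 → take C=(7.0135,-7.0000) (cross=-61.961)
ex = (C−B)/|BC| = (0.8860,-0.4636); ey = (0.4636,0.8860)
P = B + -1.70·ex + 2.70·ey = (-2.1016,0.8164)

-2.10 0.82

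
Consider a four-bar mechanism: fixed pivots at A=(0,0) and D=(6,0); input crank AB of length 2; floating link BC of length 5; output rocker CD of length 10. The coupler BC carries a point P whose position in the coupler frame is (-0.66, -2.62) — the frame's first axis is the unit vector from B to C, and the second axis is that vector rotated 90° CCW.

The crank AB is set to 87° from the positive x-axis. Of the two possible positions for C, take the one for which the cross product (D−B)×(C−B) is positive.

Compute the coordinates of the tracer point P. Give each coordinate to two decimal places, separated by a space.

A=(0,0), D=(6.00,0)
B = A + 2.00·(cos87°, sin87°) = (0.1047, 1.9973)
|BD| = 6.2245
circle(B,5.00) ∩ circle(D,10.00): a=-2.9124, h=4.0642
  candidates: C₊=(-1.3496,6.7811) cross=25.298; C₋=(-3.9578,-0.9176) cross=-25.298
  mode + wants cross > 0 → take C=(-1.3496,6.7811) (cross=25.298)
ex = (C−B)/|BC| = (-0.2909,0.9568); ey = (-0.9568,-0.2909)
P = B + -0.66·ex + -2.62·ey = (2.8034,2.1278)

2.80 2.13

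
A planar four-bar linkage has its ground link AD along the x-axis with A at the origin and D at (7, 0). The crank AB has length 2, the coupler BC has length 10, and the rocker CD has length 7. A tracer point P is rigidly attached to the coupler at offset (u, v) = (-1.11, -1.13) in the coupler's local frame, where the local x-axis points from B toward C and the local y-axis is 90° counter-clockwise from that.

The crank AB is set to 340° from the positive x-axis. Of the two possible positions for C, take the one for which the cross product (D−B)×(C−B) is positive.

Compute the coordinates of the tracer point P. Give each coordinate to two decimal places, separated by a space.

2.00 -2.26

A=(0,0), D=(7.00,0)
B = A + 2.00·(cos340°, sin340°) = (1.8794, -0.6840)
|BD| = 5.1661
circle(B,10.00) ∩ circle(D,7.00): a=7.5191, h=6.5927
  candidates: C₊=(8.4593,6.8462) cross=34.058; C₋=(10.2052,-6.2231) cross=-34.058
  mode + wants cross > 0 → take C=(8.4593,6.8462) (cross=34.058)
ex = (C−B)/|BC| = (0.6580,0.7530); ey = (-0.7530,0.6580)
P = B + -1.11·ex + -1.13·ey = (1.9999,-2.2634)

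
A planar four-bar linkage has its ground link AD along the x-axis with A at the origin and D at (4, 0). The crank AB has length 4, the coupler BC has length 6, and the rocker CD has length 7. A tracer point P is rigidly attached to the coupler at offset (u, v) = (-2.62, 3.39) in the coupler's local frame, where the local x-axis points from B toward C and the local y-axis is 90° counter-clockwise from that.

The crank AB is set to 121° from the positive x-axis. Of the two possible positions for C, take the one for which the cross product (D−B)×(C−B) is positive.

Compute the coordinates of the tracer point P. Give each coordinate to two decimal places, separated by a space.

-6.16 4.68

A=(0,0), D=(4.00,0)
B = A + 4.00·(cos121°, sin121°) = (-2.0602, 3.4287)
|BD| = 6.9628
circle(B,6.00) ∩ circle(D,7.00): a=2.5479, h=5.4321
  candidates: C₊=(2.8323,6.9019) cross=37.823; C₋=(-2.5175,-2.5539) cross=-37.823
  mode + wants cross > 0 → take C=(2.8323,6.9019) (cross=37.823)
ex = (C−B)/|BC| = (0.8154,0.5789); ey = (-0.5789,0.8154)
P = B + -2.62·ex + 3.39·ey = (-6.1589,4.6763)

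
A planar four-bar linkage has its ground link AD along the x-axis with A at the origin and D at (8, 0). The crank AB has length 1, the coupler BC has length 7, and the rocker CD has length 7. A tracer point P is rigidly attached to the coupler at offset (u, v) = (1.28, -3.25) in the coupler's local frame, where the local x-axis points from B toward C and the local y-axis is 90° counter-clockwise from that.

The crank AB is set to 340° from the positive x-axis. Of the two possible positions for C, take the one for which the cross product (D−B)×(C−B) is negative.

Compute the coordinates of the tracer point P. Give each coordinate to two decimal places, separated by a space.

-1.08 -3.19

A=(0,0), D=(8.00,0)
B = A + 1.00·(cos340°, sin340°) = (0.9397, -0.3420)
|BD| = 7.0686
circle(B,7.00) ∩ circle(D,7.00): a=3.5343, h=6.0422
  candidates: C₊=(4.1775,5.8642) cross=42.710; C₋=(4.7622,-6.2062) cross=-42.710
  mode - wants cross < 0 → take C=(4.7622,-6.2062) (cross=-42.710)
ex = (C−B)/|BC| = (0.5461,-0.8377); ey = (0.8377,0.5461)
P = B + 1.28·ex + -3.25·ey = (-1.0840,-3.1891)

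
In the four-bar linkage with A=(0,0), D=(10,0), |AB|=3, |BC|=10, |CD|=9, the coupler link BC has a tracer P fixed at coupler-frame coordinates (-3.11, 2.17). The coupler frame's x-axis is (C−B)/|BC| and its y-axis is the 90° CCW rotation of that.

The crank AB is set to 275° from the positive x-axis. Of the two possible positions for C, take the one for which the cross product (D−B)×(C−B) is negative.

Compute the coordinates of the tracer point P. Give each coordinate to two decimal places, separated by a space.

A=(0,0), D=(10.00,0)
B = A + 3.00·(cos275°, sin275°) = (0.2615, -2.9886)
|BD| = 10.1868
circle(B,10.00) ∩ circle(D,9.00): a=6.0260, h=7.9805
  candidates: C₊=(3.6810,6.4086) cross=81.295; C₋=(8.3636,-8.8500) cross=-81.295
  mode - wants cross < 0 → take C=(8.3636,-8.8500) (cross=-81.295)
ex = (C−B)/|BC| = (0.8102,-0.5861); ey = (0.5861,0.8102)
P = B + -3.11·ex + 2.17·ey = (-0.9864,0.5925)

-0.99 0.59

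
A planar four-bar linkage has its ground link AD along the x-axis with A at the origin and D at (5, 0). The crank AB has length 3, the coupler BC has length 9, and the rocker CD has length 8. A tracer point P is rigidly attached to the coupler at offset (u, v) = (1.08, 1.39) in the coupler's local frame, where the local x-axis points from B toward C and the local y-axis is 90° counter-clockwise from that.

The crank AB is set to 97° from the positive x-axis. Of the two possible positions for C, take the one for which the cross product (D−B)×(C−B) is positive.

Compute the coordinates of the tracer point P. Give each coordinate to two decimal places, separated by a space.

A=(0,0), D=(5.00,0)
B = A + 3.00·(cos97°, sin97°) = (-0.3656, 2.9776)
|BD| = 6.1365
circle(B,9.00) ∩ circle(D,8.00): a=4.4534, h=7.8210
  candidates: C₊=(7.3234,7.6552) cross=47.993; C₋=(-0.2667,-6.0218) cross=-47.993
  mode + wants cross > 0 → take C=(7.3234,7.6552) (cross=47.993)
ex = (C−B)/|BC| = (0.8543,0.5197); ey = (-0.5197,0.8543)
P = B + 1.08·ex + 1.39·ey = (-0.1654,4.7265)

-0.17 4.73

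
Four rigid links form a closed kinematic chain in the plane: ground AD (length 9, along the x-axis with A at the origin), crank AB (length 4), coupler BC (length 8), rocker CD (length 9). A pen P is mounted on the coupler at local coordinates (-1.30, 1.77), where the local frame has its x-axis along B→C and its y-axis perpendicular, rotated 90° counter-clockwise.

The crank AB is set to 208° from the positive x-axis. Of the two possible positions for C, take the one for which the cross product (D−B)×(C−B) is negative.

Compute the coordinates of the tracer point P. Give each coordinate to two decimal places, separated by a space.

A=(0,0), D=(9.00,0)
B = A + 4.00·(cos208°, sin208°) = (-3.5318, -1.8779)
|BD| = 12.6717
circle(B,8.00) ∩ circle(D,9.00): a=5.6651, h=5.6486
  candidates: C₊=(1.2336,4.5479) cross=71.578; C₋=(2.9078,-6.6246) cross=-71.578
  mode - wants cross < 0 → take C=(2.9078,-6.6246) (cross=-71.578)
ex = (C−B)/|BC| = (0.8050,-0.5933); ey = (0.5933,0.8050)
P = B + -1.30·ex + 1.77·ey = (-3.5280,0.3182)

-3.53 0.32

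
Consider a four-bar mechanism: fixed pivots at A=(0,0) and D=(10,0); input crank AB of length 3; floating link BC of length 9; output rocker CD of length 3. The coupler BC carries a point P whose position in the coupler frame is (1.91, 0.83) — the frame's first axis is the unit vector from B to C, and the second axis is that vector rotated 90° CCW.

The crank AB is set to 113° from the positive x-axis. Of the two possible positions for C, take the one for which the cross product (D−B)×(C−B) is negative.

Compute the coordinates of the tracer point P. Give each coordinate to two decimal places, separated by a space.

A=(0,0), D=(10.00,0)
B = A + 3.00·(cos113°, sin113°) = (-1.1722, 2.7615)
|BD| = 11.5084
circle(B,9.00) ∩ circle(D,3.00): a=8.8824, h=1.4504
  candidates: C₊=(7.7987,2.0382) cross=16.692; C₋=(7.1026,-0.7779) cross=-16.692
  mode - wants cross < 0 → take C=(7.1026,-0.7779) (cross=-16.692)
ex = (C−B)/|BC| = (0.9194,-0.3933); ey = (0.3933,0.9194)
P = B + 1.91·ex + 0.83·ey = (0.9103,2.7735)

0.91 2.77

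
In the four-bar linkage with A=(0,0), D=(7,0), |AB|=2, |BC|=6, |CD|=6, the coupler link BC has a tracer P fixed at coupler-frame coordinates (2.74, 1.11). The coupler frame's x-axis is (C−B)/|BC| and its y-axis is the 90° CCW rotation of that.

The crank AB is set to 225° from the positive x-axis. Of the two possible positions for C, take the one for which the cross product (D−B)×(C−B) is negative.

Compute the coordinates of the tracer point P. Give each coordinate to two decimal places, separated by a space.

1.47 -2.08

A=(0,0), D=(7.00,0)
B = A + 2.00·(cos225°, sin225°) = (-1.4142, -1.4142)
|BD| = 8.5322
circle(B,6.00) ∩ circle(D,6.00): a=4.2661, h=4.2190
  candidates: C₊=(2.0936,3.4536) cross=35.998; C₋=(3.4922,-4.8678) cross=-35.998
  mode - wants cross < 0 → take C=(3.4922,-4.8678) (cross=-35.998)
ex = (C−B)/|BC| = (0.8177,-0.5756); ey = (0.5756,0.8177)
P = B + 2.74·ex + 1.11·ey = (1.4653,-2.0837)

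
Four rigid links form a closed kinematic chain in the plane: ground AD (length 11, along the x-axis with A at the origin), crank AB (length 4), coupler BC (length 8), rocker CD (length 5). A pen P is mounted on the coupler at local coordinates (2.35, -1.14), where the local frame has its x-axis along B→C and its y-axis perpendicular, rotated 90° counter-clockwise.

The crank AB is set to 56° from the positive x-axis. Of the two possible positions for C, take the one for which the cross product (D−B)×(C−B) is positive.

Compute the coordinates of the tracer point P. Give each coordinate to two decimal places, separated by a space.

4.77 2.67

A=(0,0), D=(11.00,0)
B = A + 4.00·(cos56°, sin56°) = (2.2368, 3.3162)
|BD| = 9.3697
circle(B,8.00) ∩ circle(D,5.00): a=6.7660, h=4.2686
  candidates: C₊=(10.0756,4.9138) cross=39.995; C₋=(7.0541,-3.0708) cross=-39.995
  mode + wants cross > 0 → take C=(10.0756,4.9138) (cross=39.995)
ex = (C−B)/|BC| = (0.9799,0.1997); ey = (-0.1997,0.9799)
P = B + 2.35·ex + -1.14·ey = (4.7671,2.6684)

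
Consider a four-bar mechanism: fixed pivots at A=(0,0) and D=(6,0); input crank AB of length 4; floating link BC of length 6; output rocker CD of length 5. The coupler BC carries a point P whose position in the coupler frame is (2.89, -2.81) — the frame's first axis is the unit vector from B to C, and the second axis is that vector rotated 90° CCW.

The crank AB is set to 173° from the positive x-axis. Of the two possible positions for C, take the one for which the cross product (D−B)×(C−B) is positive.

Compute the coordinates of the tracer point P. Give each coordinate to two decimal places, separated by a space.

-0.30 -1.18

A=(0,0), D=(6.00,0)
B = A + 4.00·(cos173°, sin173°) = (-3.9702, 0.4875)
|BD| = 9.9821
circle(B,6.00) ∩ circle(D,5.00): a=5.5420, h=2.2991
  candidates: C₊=(1.6775,2.5132) cross=22.950; C₋=(1.4530,-2.0795) cross=-22.950
  mode + wants cross > 0 → take C=(1.6775,2.5132) (cross=22.950)
ex = (C−B)/|BC| = (0.9413,0.3376); ey = (-0.3376,0.9413)
P = B + 2.89·ex + -2.81·ey = (-0.3012,-1.1818)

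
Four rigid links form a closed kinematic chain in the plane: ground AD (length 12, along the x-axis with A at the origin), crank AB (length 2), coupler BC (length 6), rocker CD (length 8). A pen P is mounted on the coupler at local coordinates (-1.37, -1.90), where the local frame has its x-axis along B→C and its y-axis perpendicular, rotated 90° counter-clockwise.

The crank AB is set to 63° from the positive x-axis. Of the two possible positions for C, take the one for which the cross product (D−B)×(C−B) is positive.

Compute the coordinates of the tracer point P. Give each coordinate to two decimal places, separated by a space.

A=(0,0), D=(12.00,0)
B = A + 2.00·(cos63°, sin63°) = (0.9080, 1.7820)
|BD| = 11.2343
circle(B,6.00) ∩ circle(D,8.00): a=4.3709, h=4.1103
  candidates: C₊=(5.8756,5.1470) cross=46.177; C₋=(4.5716,-2.9696) cross=-46.177
  mode + wants cross > 0 → take C=(5.8756,5.1470) (cross=46.177)
ex = (C−B)/|BC| = (0.8279,0.5608); ey = (-0.5608,0.8279)
P = B + -1.37·ex + -1.90·ey = (0.8393,-0.5594)

0.84 -0.56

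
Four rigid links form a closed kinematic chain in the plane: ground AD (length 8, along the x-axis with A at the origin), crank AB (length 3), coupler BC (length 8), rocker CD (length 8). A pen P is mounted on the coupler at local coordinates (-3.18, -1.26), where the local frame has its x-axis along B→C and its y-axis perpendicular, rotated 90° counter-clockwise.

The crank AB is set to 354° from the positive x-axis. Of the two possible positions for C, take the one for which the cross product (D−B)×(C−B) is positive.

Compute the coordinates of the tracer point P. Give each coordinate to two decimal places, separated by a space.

3.39 -3.71

A=(0,0), D=(8.00,0)
B = A + 3.00·(cos354°, sin354°) = (2.9836, -0.3136)
|BD| = 5.0262
circle(B,8.00) ∩ circle(D,8.00): a=2.5131, h=7.5950
  candidates: C₊=(5.0179,7.4234) cross=38.174; C₋=(5.9656,-7.7370) cross=-38.174
  mode + wants cross > 0 → take C=(5.0179,7.4234) (cross=38.174)
ex = (C−B)/|BC| = (0.2543,0.9671); ey = (-0.9671,0.2543)
P = B + -3.18·ex + -1.26·ey = (3.3935,-3.7095)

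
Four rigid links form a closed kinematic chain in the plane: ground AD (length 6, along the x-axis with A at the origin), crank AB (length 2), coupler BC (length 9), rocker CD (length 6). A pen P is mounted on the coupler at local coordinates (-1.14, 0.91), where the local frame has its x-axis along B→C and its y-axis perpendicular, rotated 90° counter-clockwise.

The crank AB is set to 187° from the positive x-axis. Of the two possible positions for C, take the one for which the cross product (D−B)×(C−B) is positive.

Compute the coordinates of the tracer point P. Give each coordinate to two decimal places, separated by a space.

-3.44 -0.34

A=(0,0), D=(6.00,0)
B = A + 2.00·(cos187°, sin187°) = (-1.9851, -0.2437)
|BD| = 7.9888
circle(B,9.00) ∩ circle(D,6.00): a=6.8108, h=5.8832
  candidates: C₊=(4.6431,5.8446) cross=47.000; C₋=(5.0021,-5.9164) cross=-47.000
  mode + wants cross > 0 → take C=(4.6431,5.8446) (cross=47.000)
ex = (C−B)/|BC| = (0.7365,0.6765); ey = (-0.6765,0.7365)
P = B + -1.14·ex + 0.91·ey = (-3.4403,-0.3447)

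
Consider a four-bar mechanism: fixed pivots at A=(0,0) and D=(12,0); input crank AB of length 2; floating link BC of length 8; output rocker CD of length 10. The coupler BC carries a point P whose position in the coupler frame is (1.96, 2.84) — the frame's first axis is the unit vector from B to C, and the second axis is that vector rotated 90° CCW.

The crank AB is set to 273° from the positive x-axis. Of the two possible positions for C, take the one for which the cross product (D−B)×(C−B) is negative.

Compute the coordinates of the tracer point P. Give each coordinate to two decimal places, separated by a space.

A=(0,0), D=(12.00,0)
B = A + 2.00·(cos273°, sin273°) = (0.1047, -1.9973)
|BD| = 12.0618
circle(B,8.00) ∩ circle(D,10.00): a=4.5386, h=6.5879
  candidates: C₊=(3.4898,5.2513) cross=79.463; C₋=(5.6715,-7.7427) cross=-79.463
  mode - wants cross < 0 → take C=(5.6715,-7.7427) (cross=-79.463)
ex = (C−B)/|BC| = (0.6959,-0.7182); ey = (0.7182,0.6959)
P = B + 1.96·ex + 2.84·ey = (3.5082,-1.4287)

3.51 -1.43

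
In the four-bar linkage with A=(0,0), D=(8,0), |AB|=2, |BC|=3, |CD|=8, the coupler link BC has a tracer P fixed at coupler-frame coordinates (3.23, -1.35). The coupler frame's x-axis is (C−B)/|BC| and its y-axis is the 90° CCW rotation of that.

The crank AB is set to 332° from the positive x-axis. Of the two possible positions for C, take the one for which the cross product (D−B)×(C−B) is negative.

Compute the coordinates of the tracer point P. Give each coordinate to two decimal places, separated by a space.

A=(0,0), D=(8.00,0)
B = A + 2.00·(cos332°, sin332°) = (1.7659, -0.9389)
|BD| = 6.3044
circle(B,3.00) ∩ circle(D,8.00): a=-1.2098, h=2.7452
  candidates: C₊=(0.1607,1.5955) cross=17.307; C₋=(0.9784,-3.8338) cross=-17.307
  mode - wants cross < 0 → take C=(0.9784,-3.8338) (cross=-17.307)
ex = (C−B)/|BC| = (-0.2625,-0.9649); ey = (0.9649,-0.2625)
P = B + 3.23·ex + -1.35·ey = (-0.3846,-3.7013)

-0.38 -3.70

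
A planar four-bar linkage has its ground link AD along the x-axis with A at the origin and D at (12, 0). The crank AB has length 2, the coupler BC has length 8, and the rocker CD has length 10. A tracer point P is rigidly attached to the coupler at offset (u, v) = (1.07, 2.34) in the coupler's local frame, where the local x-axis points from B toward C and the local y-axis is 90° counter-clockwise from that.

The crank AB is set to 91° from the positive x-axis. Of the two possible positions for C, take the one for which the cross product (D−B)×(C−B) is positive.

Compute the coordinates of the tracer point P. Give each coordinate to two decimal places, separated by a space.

-0.94 4.41

A=(0,0), D=(12.00,0)
B = A + 2.00·(cos91°, sin91°) = (-0.0349, 1.9997)
|BD| = 12.1999
circle(B,8.00) ∩ circle(D,10.00): a=4.6245, h=6.5279
  candidates: C₊=(5.5971,7.6813) cross=79.640; C₋=(3.4571,-5.1979) cross=-79.640
  mode + wants cross > 0 → take C=(5.5971,7.6813) (cross=79.640)
ex = (C−B)/|BC| = (0.7040,0.7102); ey = (-0.7102,0.7040)
P = B + 1.07·ex + 2.34·ey = (-0.9435,4.4070)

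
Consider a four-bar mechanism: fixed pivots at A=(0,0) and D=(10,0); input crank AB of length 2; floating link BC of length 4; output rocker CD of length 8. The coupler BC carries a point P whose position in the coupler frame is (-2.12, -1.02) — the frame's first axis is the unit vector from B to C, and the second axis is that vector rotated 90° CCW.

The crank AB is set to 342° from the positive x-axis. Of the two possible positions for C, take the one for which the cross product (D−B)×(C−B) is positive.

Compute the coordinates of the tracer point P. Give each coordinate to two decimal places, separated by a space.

2.47 -2.90

A=(0,0), D=(10.00,0)
B = A + 2.00·(cos342°, sin342°) = (1.9021, -0.6180)
|BD| = 8.1214
circle(B,4.00) ∩ circle(D,8.00): a=1.1056, h=3.8442
  candidates: C₊=(2.7119,3.2991) cross=31.220; C₋=(3.2970,-4.3669) cross=-31.220
  mode + wants cross > 0 → take C=(2.7119,3.2991) (cross=31.220)
ex = (C−B)/|BC| = (0.2025,0.9793); ey = (-0.9793,0.2025)
P = B + -2.12·ex + -1.02·ey = (2.4718,-2.9006)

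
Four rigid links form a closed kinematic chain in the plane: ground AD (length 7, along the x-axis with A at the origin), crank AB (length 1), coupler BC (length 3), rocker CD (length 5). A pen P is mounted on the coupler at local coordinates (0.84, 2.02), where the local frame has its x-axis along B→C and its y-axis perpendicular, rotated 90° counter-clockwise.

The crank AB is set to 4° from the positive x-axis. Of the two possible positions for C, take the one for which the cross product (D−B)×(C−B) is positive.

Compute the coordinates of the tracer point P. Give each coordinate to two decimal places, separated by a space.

-0.19 1.91

A=(0,0), D=(7.00,0)
B = A + 1.00·(cos4°, sin4°) = (0.9976, 0.0698)
|BD| = 6.0028
circle(B,3.00) ∩ circle(D,5.00): a=1.6687, h=2.4931
  candidates: C₊=(2.6951,2.5433) cross=14.965; C₋=(2.6372,-2.4425) cross=-14.965
  mode + wants cross > 0 → take C=(2.6951,2.5433) (cross=14.965)
ex = (C−B)/|BC| = (0.5659,0.8245); ey = (-0.8245,0.5659)
P = B + 0.84·ex + 2.02·ey = (-0.1926,1.9054)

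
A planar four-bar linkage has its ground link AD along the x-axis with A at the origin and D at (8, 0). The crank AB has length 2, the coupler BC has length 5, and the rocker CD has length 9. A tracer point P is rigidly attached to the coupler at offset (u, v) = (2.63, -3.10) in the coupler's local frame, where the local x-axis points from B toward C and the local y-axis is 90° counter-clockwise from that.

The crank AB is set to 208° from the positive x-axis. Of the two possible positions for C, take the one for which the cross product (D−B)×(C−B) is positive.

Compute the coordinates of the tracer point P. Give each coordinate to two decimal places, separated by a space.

A=(0,0), D=(8.00,0)
B = A + 2.00·(cos208°, sin208°) = (-1.7659, -0.9389)
|BD| = 9.8109
circle(B,5.00) ∩ circle(D,9.00): a=2.0515, h=4.5598
  candidates: C₊=(-0.1602,3.7962) cross=44.735; C₋=(0.7126,-5.2814) cross=-44.735
  mode + wants cross > 0 → take C=(-0.1602,3.7962) (cross=44.735)
ex = (C−B)/|BC| = (0.3211,0.9470); ey = (-0.9470,0.3211)
P = B + 2.63·ex + -3.10·ey = (2.0145,0.5562)

2.01 0.56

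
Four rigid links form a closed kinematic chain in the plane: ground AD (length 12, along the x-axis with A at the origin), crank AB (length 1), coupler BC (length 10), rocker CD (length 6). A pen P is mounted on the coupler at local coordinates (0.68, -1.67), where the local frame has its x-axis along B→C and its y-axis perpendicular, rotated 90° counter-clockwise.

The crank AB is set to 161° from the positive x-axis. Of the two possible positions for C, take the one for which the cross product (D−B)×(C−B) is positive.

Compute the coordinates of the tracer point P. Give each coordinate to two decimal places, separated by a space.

A=(0,0), D=(12.00,0)
B = A + 1.00·(cos161°, sin161°) = (-0.9455, 0.3256)
|BD| = 12.9496
circle(B,10.00) ∩ circle(D,6.00): a=8.9459, h=4.4688
  candidates: C₊=(8.1099,4.5681) cross=57.870; C₋=(7.8852,-4.3668) cross=-57.870
  mode + wants cross > 0 → take C=(8.1099,4.5681) (cross=57.870)
ex = (C−B)/|BC| = (0.9055,0.4243); ey = (-0.4243,0.9055)
P = B + 0.68·ex + -1.67·ey = (0.3788,-0.8982)

0.38 -0.90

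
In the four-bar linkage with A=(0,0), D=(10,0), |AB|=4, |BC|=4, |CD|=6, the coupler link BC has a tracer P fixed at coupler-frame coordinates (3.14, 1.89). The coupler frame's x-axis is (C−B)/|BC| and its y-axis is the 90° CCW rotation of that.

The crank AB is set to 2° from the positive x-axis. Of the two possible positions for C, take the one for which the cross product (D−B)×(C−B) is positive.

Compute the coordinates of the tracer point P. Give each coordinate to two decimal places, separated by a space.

3.35 3.75

A=(0,0), D=(10.00,0)
B = A + 4.00·(cos2°, sin2°) = (3.9976, 0.1396)
|BD| = 6.0041
circle(B,4.00) ∩ circle(D,6.00): a=1.3365, h=3.7701
  candidates: C₊=(5.4213,3.8776) cross=22.636; C₋=(5.2460,-3.6606) cross=-22.636
  mode + wants cross > 0 → take C=(5.4213,3.8776) (cross=22.636)
ex = (C−B)/|BC| = (0.3559,0.9345); ey = (-0.9345,0.3559)
P = B + 3.14·ex + 1.89·ey = (3.3490,3.7467)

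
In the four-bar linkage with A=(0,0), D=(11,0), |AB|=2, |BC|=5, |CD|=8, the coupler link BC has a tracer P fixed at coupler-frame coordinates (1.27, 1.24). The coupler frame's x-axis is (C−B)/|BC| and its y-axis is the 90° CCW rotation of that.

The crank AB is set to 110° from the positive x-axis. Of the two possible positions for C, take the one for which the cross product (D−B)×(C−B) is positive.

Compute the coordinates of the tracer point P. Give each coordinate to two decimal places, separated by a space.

A=(0,0), D=(11.00,0)
B = A + 2.00·(cos110°, sin110°) = (-0.6840, 1.8794)
|BD| = 11.8342
circle(B,5.00) ∩ circle(D,8.00): a=4.2693, h=2.6024
  candidates: C₊=(3.9444,3.7708) cross=30.798; C₋=(3.1178,-1.3680) cross=-30.798
  mode + wants cross > 0 → take C=(3.9444,3.7708) (cross=30.798)
ex = (C−B)/|BC| = (0.9257,0.3783); ey = (-0.3783,0.9257)
P = B + 1.27·ex + 1.24·ey = (0.0225,3.5077)

0.02 3.51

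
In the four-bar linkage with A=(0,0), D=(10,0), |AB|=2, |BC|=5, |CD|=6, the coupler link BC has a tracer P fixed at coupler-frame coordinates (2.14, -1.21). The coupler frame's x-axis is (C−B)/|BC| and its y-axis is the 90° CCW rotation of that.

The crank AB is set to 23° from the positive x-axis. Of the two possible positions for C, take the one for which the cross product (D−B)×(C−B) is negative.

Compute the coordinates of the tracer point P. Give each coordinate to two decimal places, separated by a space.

2.20 -1.65

A=(0,0), D=(10.00,0)
B = A + 2.00·(cos23°, sin23°) = (1.8410, 0.7815)
|BD| = 8.1963
circle(B,5.00) ∩ circle(D,6.00): a=3.4271, h=3.6407
  candidates: C₊=(5.5996,4.0788) cross=29.840; C₋=(4.9054,-3.1694) cross=-29.840
  mode - wants cross < 0 → take C=(4.9054,-3.1694) (cross=-29.840)
ex = (C−B)/|BC| = (0.6129,-0.7902); ey = (0.7902,0.6129)
P = B + 2.14·ex + -1.21·ey = (2.1965,-1.6511)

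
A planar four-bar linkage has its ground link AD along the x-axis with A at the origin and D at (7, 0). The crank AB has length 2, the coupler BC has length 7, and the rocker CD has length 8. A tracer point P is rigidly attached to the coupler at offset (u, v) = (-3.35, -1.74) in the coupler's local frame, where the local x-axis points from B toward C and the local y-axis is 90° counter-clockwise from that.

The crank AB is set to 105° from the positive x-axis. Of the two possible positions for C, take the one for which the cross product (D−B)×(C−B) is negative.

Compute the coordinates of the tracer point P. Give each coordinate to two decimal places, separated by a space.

A=(0,0), D=(7.00,0)
B = A + 2.00·(cos105°, sin105°) = (-0.5176, 1.9319)
|BD| = 7.7619
circle(B,7.00) ∩ circle(D,8.00): a=2.9147, h=6.3643
  candidates: C₊=(3.8893,7.3705) cross=49.399; C₋=(0.7213,-4.9576) cross=-49.399
  mode - wants cross < 0 → take C=(0.7213,-4.9576) (cross=-49.399)
ex = (C−B)/|BC| = (0.1770,-0.9842); ey = (0.9842,0.1770)
P = B + -3.35·ex + -1.74·ey = (-2.8231,4.9210)

-2.82 4.92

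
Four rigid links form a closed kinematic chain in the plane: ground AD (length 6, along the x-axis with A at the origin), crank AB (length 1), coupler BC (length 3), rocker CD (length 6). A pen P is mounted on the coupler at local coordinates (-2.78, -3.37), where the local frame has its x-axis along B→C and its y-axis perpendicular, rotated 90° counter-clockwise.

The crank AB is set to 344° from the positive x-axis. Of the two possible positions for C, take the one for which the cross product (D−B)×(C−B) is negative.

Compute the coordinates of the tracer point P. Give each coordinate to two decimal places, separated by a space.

-2.42 2.49

A=(0,0), D=(6.00,0)
B = A + 1.00·(cos344°, sin344°) = (0.9613, -0.2756)
|BD| = 5.0463
circle(B,3.00) ∩ circle(D,6.00): a=-0.1521, h=2.9961
  candidates: C₊=(0.6457,2.7077) cross=15.119; C₋=(0.9730,-3.2756) cross=-15.119
  mode - wants cross < 0 → take C=(0.9730,-3.2756) (cross=-15.119)
ex = (C−B)/|BC| = (0.0039,-1.0000); ey = (1.0000,0.0039)
P = B + -2.78·ex + -3.37·ey = (-2.4196,2.4911)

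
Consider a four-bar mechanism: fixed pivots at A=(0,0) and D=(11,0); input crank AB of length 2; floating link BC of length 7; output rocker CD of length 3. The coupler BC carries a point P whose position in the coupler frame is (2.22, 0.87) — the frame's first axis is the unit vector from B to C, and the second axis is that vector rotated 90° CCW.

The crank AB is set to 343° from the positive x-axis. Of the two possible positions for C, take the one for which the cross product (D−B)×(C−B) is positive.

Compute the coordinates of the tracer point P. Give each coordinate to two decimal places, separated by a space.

A=(0,0), D=(11.00,0)
B = A + 2.00·(cos343°, sin343°) = (1.9126, -0.5847)
|BD| = 9.1062
circle(B,7.00) ∩ circle(D,3.00): a=6.7494, h=1.8562
  candidates: C₊=(8.5289,1.7011) cross=16.903; C₋=(8.7673,-2.0037) cross=-16.903
  mode + wants cross > 0 → take C=(8.5289,1.7011) (cross=16.903)
ex = (C−B)/|BC| = (0.9452,0.3265); ey = (-0.3265,0.9452)
P = B + 2.22·ex + 0.87·ey = (3.7268,0.9625)

3.73 0.96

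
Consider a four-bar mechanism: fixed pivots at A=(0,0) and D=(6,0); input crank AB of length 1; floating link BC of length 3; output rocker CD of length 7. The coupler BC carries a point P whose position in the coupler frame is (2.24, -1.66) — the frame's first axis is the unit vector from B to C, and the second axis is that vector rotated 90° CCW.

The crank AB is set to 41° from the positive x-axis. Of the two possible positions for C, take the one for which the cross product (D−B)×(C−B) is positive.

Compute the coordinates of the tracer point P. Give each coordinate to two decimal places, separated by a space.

1.77 3.25

A=(0,0), D=(6.00,0)
B = A + 1.00·(cos41°, sin41°) = (0.7547, 0.6561)
|BD| = 5.2862
circle(B,3.00) ∩ circle(D,7.00): a=-1.1404, h=2.7748
  candidates: C₊=(-0.0325,3.5509) cross=14.668; C₋=(-0.7212,-1.9558) cross=-14.668
  mode + wants cross > 0 → take C=(-0.0325,3.5509) (cross=14.668)
ex = (C−B)/|BC| = (-0.2624,0.9650); ey = (-0.9650,-0.2624)
P = B + 2.24·ex + -1.66·ey = (1.7688,3.2531)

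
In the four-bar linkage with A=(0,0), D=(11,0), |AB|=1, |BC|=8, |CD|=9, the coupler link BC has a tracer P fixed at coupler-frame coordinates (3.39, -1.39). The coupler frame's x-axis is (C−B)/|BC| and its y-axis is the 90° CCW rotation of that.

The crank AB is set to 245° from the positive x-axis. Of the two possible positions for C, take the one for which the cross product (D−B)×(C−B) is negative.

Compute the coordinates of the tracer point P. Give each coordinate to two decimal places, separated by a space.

0.88 -4.33

A=(0,0), D=(11.00,0)
B = A + 1.00·(cos245°, sin245°) = (-0.4226, -0.9063)
|BD| = 11.4585
circle(B,8.00) ∩ circle(D,9.00): a=4.9875, h=6.2550
  candidates: C₊=(4.0545,5.7236) cross=71.673; C₋=(5.0439,-6.7473) cross=-71.673
  mode - wants cross < 0 → take C=(5.0439,-6.7473) (cross=-71.673)
ex = (C−B)/|BC| = (0.6833,-0.7301); ey = (0.7301,0.6833)
P = B + 3.39·ex + -1.39·ey = (0.8790,-4.3312)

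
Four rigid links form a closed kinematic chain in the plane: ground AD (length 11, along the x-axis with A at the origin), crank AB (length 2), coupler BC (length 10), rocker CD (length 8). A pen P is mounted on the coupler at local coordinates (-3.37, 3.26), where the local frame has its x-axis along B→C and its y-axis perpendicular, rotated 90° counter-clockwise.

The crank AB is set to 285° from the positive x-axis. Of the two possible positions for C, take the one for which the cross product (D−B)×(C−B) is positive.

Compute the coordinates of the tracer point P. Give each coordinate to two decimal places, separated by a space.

A=(0,0), D=(11.00,0)
B = A + 2.00·(cos285°, sin285°) = (0.5176, -1.9319)
|BD| = 10.6589
circle(B,10.00) ∩ circle(D,8.00): a=7.0182, h=7.1236
  candidates: C₊=(6.1285,6.3457) cross=75.929; C₋=(8.7107,-7.6654) cross=-75.929
  mode + wants cross > 0 → take C=(6.1285,6.3457) (cross=75.929)
ex = (C−B)/|BC| = (0.5611,0.8278); ey = (-0.8278,0.5611)
P = B + -3.37·ex + 3.26·ey = (-4.0717,-2.8923)

-4.07 -2.89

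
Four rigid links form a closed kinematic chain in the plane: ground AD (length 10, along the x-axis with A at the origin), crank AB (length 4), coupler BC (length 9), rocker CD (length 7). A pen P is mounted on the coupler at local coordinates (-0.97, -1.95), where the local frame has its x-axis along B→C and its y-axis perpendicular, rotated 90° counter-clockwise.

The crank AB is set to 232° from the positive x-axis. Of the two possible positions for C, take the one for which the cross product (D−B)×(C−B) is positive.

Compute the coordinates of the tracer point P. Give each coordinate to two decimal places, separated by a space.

A=(0,0), D=(10.00,0)
B = A + 4.00·(cos232°, sin232°) = (-2.4626, -3.1520)
|BD| = 12.8551
circle(B,9.00) ∩ circle(D,7.00): a=7.6722, h=4.7051
  candidates: C₊=(3.8217,3.2906) cross=60.484; C₋=(6.1290,-5.8323) cross=-60.484
  mode + wants cross > 0 → take C=(3.8217,3.2906) (cross=60.484)
ex = (C−B)/|BC| = (0.6983,0.7158); ey = (-0.7158,0.6983)
P = B + -0.97·ex + -1.95·ey = (-1.7440,-5.2080)

-1.74 -5.21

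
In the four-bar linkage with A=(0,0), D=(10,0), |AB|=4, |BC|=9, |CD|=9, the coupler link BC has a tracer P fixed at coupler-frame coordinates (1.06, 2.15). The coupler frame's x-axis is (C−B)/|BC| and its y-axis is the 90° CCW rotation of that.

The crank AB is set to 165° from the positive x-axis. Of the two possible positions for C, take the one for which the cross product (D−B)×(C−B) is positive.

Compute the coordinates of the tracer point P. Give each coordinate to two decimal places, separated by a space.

-4.24 3.40

A=(0,0), D=(10.00,0)
B = A + 4.00·(cos165°, sin165°) = (-3.8637, 1.0353)
|BD| = 13.9023
circle(B,9.00) ∩ circle(D,9.00): a=6.9512, h=5.7168
  candidates: C₊=(3.4939,6.2185) cross=79.476; C₋=(2.6424,-5.1833) cross=-79.476
  mode + wants cross > 0 → take C=(3.4939,6.2185) (cross=79.476)
ex = (C−B)/|BC| = (0.8175,0.5759); ey = (-0.5759,0.8175)
P = B + 1.06·ex + 2.15·ey = (-4.2354,3.4034)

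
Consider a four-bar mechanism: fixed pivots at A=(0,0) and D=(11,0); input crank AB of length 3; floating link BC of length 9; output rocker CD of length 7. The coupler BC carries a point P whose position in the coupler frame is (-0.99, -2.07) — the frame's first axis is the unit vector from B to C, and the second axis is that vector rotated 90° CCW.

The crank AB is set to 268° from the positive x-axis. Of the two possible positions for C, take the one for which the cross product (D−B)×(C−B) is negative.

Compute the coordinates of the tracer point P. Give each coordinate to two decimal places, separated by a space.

A=(0,0), D=(11.00,0)
B = A + 3.00·(cos268°, sin268°) = (-0.1047, -2.9982)
|BD| = 11.5023
circle(B,9.00) ∩ circle(D,7.00): a=7.1422, h=5.4762
  candidates: C₊=(5.3632,4.1504) cross=62.989; C₋=(8.2180,-6.4234) cross=-62.989
  mode - wants cross < 0 → take C=(8.2180,-6.4234) (cross=-62.989)
ex = (C−B)/|BC| = (0.9247,-0.3806); ey = (0.3806,0.9247)
P = B + -0.99·ex + -2.07·ey = (-1.8080,-4.5356)

-1.81 -4.54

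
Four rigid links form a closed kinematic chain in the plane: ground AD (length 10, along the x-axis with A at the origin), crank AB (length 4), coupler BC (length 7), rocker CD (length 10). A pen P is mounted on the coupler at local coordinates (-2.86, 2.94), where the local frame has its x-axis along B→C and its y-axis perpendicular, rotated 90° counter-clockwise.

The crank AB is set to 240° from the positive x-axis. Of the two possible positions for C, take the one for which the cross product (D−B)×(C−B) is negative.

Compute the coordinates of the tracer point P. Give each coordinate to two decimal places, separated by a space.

-2.52 0.61

A=(0,0), D=(10.00,0)
B = A + 4.00·(cos240°, sin240°) = (-2.0000, -3.4641)
|BD| = 12.4900
circle(B,7.00) ∩ circle(D,10.00): a=4.2034, h=5.5975
  candidates: C₊=(0.4860,3.0796) cross=69.912; C₋=(3.5909,-7.6762) cross=-69.912
  mode - wants cross < 0 → take C=(3.5909,-7.6762) (cross=-69.912)
ex = (C−B)/|BC| = (0.7987,-0.6017); ey = (0.6017,0.7987)
P = B + -2.86·ex + 2.94·ey = (-2.5152,0.6050)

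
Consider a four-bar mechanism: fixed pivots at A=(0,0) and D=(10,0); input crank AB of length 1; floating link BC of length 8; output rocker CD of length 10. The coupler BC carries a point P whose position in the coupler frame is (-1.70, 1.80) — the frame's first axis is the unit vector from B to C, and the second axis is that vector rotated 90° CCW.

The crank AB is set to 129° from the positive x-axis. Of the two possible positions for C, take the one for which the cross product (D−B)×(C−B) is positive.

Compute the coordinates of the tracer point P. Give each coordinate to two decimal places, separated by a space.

-3.05 0.26

A=(0,0), D=(10.00,0)
B = A + 1.00·(cos129°, sin129°) = (-0.6293, 0.7771)
|BD| = 10.6577
circle(B,8.00) ∩ circle(D,10.00): a=3.6399, h=7.1240
  candidates: C₊=(3.5204,7.6167) cross=75.925; C₋=(2.4814,-6.5933) cross=-75.925
  mode + wants cross > 0 → take C=(3.5204,7.6167) (cross=75.925)
ex = (C−B)/|BC| = (0.5187,0.8549); ey = (-0.8549,0.5187)
P = B + -1.70·ex + 1.80·ey = (-3.0500,0.2574)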